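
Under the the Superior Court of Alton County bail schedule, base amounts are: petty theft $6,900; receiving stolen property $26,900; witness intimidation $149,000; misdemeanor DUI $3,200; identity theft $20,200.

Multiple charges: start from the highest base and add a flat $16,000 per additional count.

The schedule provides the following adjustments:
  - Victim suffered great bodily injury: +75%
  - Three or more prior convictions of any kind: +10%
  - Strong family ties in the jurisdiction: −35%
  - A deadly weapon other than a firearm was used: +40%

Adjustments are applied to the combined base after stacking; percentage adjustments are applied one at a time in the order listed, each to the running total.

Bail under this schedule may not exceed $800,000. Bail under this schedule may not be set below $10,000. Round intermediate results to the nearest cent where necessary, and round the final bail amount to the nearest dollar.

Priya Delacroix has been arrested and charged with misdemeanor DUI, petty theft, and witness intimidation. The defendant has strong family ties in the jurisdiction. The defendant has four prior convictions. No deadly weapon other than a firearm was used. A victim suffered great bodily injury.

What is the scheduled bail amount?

$226,476

Base amounts from the schedule: misdemeanor DUI $3,200; petty theft $6,900; witness intimidation $149,000.
Stacking rule: highest base plus $16,000 per additional charge. Highest is witness intimidation at $149,000; 2 additional charges → +$32,000. Combined base = $181,000.
Victim suffered great bodily injury (+75%): $181,000 × 1.75 = $316,750.
Three or more prior convictions of any kind (+10%): $316,750 × 1.1 = $348,425.
Strong family ties in the jurisdiction (−35%): $348,425 × 0.65 = $226,476.25.
$226,476.25 is within the $800,000 maximum.
$226,476.25 is at or above the $10,000 minimum.
Rounded to the nearest dollar: $226,476.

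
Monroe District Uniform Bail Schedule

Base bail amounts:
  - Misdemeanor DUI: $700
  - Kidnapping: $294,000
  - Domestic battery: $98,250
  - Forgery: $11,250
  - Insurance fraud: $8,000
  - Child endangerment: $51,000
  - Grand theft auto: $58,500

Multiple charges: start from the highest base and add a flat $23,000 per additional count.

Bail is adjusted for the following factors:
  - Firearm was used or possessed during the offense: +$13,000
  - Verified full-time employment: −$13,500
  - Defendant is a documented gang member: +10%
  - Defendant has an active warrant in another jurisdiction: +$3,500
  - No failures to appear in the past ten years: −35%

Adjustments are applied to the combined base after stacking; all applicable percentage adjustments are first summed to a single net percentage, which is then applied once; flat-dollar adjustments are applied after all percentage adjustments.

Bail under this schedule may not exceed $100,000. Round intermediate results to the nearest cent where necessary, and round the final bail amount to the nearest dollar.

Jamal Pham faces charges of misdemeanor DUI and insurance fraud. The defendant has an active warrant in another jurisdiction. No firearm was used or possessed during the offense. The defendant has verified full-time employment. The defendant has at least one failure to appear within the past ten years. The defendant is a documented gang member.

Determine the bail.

Base amounts from the schedule: misdemeanor DUI $700; insurance fraud $8,000.
Stacking rule: highest base plus $23,000 per additional charge. Highest is insurance fraud at $8,000; 1 additional charge → +$23,000. Combined base = $31,000.
Defendant is a documented gang member (+10%): $31,000 × 1.1 = $34,100.
Verified full-time employment (−$13,500 flat): $34,100 − $13,500 = $20,600.
Defendant has an active warrant in another jurisdiction (+$3,500 flat): $20,600 + $3,500 = $24,100.
$24,100 is within the $100,000 maximum.

$24,100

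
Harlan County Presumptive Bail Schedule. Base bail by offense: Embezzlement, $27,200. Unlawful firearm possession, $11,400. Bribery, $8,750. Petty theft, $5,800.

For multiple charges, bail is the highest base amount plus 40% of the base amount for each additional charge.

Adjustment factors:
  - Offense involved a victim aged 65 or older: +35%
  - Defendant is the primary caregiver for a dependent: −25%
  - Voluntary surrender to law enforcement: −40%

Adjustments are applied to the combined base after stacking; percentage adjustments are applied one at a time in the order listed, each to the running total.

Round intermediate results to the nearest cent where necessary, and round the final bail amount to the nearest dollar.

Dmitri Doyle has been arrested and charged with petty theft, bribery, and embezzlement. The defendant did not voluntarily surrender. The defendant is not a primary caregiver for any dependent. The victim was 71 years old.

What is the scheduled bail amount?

$44,577

Base amounts from the schedule: petty theft $5,800; bribery $8,750; embezzlement $27,200.
Stacking rule: highest base plus 40% of each additional charge. Highest is embezzlement at $27,200. Additional: $5,800 × 40% = $2,320; $8,750 × 40% = $3,500. Combined base = $27,200 + $5,820 = $33,020.
Offense involved a victim aged 65 or older (+35%): $33,020 × 1.35 = $44,577.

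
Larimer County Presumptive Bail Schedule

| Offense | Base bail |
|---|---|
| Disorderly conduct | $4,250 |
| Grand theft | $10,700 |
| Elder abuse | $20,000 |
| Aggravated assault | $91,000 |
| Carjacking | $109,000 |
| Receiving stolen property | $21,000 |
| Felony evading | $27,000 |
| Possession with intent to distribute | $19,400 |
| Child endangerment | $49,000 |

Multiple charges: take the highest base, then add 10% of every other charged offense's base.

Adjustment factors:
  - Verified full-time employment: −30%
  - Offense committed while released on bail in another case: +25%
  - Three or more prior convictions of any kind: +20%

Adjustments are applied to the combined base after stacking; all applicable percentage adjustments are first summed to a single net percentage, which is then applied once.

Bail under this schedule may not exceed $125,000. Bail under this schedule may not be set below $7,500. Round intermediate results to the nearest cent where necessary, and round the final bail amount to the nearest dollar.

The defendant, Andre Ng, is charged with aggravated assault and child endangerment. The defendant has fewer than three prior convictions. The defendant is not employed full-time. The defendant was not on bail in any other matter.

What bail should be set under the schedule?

$95,900

Base amounts from the schedule: aggravated assault $91,000; child endangerment $49,000.
Stacking rule: highest base plus 10% of each additional charge. Highest is aggravated assault at $91,000. Additional: $49,000 × 10% = $4,900. Combined base = $91,000 + $4,900 = $95,900.
No adjustment factors apply to this defendant.
$95,900 is within the $125,000 maximum.
$95,900 is at or above the $7,500 minimum.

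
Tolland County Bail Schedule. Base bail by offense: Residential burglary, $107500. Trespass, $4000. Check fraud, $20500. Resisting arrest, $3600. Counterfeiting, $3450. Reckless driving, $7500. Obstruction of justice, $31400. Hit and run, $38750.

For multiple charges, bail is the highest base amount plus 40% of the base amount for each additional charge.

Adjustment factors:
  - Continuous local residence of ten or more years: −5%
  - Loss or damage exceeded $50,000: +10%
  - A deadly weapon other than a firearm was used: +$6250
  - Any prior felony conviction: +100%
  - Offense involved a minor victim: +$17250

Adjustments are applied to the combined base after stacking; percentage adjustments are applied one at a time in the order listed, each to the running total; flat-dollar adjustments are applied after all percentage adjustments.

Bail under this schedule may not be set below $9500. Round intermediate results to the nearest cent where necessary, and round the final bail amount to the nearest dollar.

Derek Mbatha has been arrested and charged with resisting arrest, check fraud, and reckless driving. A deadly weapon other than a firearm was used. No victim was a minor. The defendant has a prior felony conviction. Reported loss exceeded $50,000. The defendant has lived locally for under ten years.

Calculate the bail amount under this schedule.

$61118

Base amounts from the schedule: resisting arrest $3600; check fraud $20500; reckless driving $7500.
Stacking rule: highest base plus 40% of each additional charge. Highest is check fraud at $20500. Additional: $3600 × 40% = $1440; $7500 × 40% = $3000. Combined base = $20500 + $4440 = $24940.
Loss or damage exceeded $50,000 (+10%): $24940 × 1.1 = $27434.
Any prior felony conviction (+100%): $27434 × 2 = $54868.
A deadly weapon other than a firearm was used (+$6250 flat): $54868 + $6250 = $61118.
$61118 is at or above the $9500 minimum.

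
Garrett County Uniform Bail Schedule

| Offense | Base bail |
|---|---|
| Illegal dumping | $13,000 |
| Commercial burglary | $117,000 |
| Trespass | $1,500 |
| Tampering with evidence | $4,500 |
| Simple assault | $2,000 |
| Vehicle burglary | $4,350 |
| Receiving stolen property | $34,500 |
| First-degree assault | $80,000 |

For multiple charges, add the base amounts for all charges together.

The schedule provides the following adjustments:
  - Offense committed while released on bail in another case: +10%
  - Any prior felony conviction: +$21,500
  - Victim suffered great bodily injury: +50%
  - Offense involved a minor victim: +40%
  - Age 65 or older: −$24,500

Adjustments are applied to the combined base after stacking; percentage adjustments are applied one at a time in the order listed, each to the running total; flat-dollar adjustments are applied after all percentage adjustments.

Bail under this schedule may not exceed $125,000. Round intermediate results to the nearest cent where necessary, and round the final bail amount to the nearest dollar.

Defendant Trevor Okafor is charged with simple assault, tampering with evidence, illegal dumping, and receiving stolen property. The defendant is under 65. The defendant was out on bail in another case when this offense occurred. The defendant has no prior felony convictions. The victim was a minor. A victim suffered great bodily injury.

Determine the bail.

Base amounts from the schedule: simple assault $2,000; tampering with evidence $4,500; illegal dumping $13,000; receiving stolen property $34,500.
Stacking rule: sum of all bases. $2,000 + $4,500 + $13,000 + $34,500 = $54,000.
Offense committed while released on bail in another case (+10%): $54,000 × 1.1 = $59,400.
Victim suffered great bodily injury (+50%): $59,400 × 1.5 = $89,100.
Offense involved a minor victim (+40%): $89,100 × 1.4 = $124,740.
$124,740 is within the $125,000 maximum.

$124,740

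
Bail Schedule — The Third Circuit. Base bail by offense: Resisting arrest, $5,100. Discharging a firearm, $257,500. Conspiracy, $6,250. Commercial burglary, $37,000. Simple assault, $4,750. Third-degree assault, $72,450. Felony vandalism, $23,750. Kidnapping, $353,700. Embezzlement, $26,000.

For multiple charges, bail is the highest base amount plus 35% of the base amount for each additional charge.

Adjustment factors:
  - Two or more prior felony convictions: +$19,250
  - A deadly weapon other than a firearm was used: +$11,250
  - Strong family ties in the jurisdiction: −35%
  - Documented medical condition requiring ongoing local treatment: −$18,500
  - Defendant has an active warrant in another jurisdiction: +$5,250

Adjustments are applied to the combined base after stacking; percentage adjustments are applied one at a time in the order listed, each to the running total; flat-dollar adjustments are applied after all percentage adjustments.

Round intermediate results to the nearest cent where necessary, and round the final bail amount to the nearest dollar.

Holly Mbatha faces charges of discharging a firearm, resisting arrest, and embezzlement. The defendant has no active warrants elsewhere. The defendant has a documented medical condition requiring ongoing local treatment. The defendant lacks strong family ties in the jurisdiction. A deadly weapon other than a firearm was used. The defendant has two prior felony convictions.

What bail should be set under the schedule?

Base amounts from the schedule: discharging a firearm $257,500; resisting arrest $5,100; embezzlement $26,000.
Stacking rule: highest base plus 35% of each additional charge. Highest is discharging a firearm at $257,500. Additional: $5,100 × 35% = $1,785; $26,000 × 35% = $9,100. Combined base = $257,500 + $10,885 = $268,385.
Two or more prior felony convictions (+$19,250 flat): $268,385 + $19,250 = $287,635.
A deadly weapon other than a firearm was used (+$11,250 flat): $287,635 + $11,250 = $298,885.
Documented medical condition requiring ongoing local treatment (−$18,500 flat): $298,885 − $18,500 = $280,385.

$280,385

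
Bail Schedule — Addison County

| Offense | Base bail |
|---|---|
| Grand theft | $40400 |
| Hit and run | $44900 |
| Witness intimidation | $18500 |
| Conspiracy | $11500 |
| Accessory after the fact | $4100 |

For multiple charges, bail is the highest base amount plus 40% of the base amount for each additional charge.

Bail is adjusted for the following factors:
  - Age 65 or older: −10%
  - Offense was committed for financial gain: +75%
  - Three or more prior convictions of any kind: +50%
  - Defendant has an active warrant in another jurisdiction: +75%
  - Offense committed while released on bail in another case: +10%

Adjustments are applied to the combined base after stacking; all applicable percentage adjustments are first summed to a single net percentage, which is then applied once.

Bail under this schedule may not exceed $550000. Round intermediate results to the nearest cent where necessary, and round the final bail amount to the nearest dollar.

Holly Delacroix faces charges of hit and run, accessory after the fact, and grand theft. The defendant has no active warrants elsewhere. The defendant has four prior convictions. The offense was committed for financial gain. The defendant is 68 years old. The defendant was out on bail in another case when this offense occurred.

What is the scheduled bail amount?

Base amounts from the schedule: hit and run $44900; accessory after the fact $4100; grand theft $40400.
Stacking rule: highest base plus 40% of each additional charge. Highest is hit and run at $44900. Additional: $4100 × 40% = $1640; $40400 × 40% = $16160. Combined base = $44900 + $17800 = $62700.
Net percentage adjustment: −10% +75% +50% +10% = +125%. $62700 × 2.25 = $141075.
$141075 is within the $550000 maximum.

$141075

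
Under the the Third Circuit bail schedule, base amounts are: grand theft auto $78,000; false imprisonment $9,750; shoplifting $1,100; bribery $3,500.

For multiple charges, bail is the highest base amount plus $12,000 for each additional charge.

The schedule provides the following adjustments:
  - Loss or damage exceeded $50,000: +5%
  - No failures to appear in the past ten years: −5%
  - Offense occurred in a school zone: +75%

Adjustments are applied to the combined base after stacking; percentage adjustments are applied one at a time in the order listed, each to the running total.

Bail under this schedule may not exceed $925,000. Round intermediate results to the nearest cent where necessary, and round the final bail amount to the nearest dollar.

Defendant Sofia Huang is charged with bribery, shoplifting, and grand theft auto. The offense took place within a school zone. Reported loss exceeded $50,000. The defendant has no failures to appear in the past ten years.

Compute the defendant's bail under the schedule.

$178,054

Base amounts from the schedule: bribery $3,500; shoplifting $1,100; grand theft auto $78,000.
Stacking rule: highest base plus $12,000 per additional charge. Highest is grand theft auto at $78,000; 2 additional charges → +$24,000. Combined base = $102,000.
Loss or damage exceeded $50,000 (+5%): $102,000 × 1.05 = $107,100.
No failures to appear in the past ten years (−5%): $107,100 × 0.95 = $101,745.
Offense occurred in a school zone (+75%): $101,745 × 1.75 = $178,053.75.
$178,053.75 is within the $925,000 maximum.
Rounded to the nearest dollar: $178,054.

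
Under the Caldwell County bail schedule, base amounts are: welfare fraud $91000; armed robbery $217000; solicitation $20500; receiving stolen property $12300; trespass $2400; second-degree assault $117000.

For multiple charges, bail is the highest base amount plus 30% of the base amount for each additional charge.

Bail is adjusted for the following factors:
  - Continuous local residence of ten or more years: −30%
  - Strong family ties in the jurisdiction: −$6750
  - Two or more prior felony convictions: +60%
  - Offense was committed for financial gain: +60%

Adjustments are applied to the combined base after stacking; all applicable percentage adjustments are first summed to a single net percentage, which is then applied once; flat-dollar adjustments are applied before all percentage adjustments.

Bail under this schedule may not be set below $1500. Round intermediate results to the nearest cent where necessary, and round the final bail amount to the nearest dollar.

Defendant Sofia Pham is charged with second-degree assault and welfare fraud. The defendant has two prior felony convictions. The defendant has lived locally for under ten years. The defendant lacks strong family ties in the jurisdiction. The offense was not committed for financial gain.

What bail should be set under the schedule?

Base amounts from the schedule: second-degree assault $117000; welfare fraud $91000.
Stacking rule: highest base plus 30% of each additional charge. Highest is second-degree assault at $117000. Additional: $91000 × 30% = $27300. Combined base = $117000 + $27300 = $144300.
Two or more prior felony convictions (+60%): $144300 × 1.6 = $230880.
$230880 is at or above the $1500 minimum.

$230880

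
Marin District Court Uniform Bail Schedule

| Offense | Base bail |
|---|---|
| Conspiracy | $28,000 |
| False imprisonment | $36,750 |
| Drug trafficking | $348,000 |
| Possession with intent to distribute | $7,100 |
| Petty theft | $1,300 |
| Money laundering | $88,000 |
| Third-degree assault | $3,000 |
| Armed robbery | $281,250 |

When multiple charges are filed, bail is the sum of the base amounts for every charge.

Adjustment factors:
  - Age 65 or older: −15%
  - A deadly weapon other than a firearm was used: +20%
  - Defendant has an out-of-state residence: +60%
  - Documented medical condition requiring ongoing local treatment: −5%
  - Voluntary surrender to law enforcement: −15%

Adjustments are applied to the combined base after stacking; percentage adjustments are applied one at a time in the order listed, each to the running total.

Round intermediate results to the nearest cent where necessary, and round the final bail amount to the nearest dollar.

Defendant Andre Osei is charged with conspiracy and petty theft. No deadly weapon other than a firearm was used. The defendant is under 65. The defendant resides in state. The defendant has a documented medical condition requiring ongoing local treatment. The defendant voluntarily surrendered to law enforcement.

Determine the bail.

$23,660

Base amounts from the schedule: conspiracy $28,000; petty theft $1,300.
Stacking rule: sum of all bases. $28,000 + $1,300 = $29,300.
Documented medical condition requiring ongoing local treatment (−5%): $29,300 × 0.95 = $27,835.
Voluntary surrender to law enforcement (−15%): $27,835 × 0.85 = $23,659.75.
Rounded to the nearest dollar: $23,660.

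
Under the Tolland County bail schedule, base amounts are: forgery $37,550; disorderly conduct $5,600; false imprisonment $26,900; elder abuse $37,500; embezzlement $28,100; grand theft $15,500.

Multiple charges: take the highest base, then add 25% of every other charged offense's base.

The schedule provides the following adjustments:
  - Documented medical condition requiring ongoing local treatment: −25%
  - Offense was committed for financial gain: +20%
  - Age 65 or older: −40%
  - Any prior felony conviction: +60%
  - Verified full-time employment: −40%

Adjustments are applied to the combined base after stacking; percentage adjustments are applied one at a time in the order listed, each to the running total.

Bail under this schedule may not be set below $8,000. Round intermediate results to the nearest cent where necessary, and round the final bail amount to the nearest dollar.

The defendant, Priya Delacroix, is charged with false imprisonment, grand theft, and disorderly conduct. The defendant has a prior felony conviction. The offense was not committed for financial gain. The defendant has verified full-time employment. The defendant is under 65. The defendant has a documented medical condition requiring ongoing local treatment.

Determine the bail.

$23,166

Base amounts from the schedule: false imprisonment $26,900; grand theft $15,500; disorderly conduct $5,600.
Stacking rule: highest base plus 25% of each additional charge. Highest is false imprisonment at $26,900. Additional: $15,500 × 25% = $3,875; $5,600 × 25% = $1,400. Combined base = $26,900 + $5,275 = $32,175.
Documented medical condition requiring ongoing local treatment (−25%): $32,175 × 0.75 = $24,131.25.
Any prior felony conviction (+60%): $24,131.25 × 1.6 = $38,610.
Verified full-time employment (−40%): $38,610 × 0.6 = $23,166.
$23,166 is at or above the $8,000 minimum.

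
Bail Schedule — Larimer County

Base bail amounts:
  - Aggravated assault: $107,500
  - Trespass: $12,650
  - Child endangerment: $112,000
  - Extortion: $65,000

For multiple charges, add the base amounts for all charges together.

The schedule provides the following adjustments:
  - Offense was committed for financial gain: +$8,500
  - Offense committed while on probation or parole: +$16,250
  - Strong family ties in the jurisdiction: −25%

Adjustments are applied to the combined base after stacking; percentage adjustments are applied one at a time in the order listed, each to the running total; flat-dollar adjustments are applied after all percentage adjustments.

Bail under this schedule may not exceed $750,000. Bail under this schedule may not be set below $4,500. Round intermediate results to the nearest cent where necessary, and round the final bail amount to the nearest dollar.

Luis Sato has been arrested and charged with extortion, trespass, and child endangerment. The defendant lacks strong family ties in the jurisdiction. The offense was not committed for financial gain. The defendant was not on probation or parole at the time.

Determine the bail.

$189,650

Base amounts from the schedule: extortion $65,000; trespass $12,650; child endangerment $112,000.
Stacking rule: sum of all bases. $65,000 + $12,650 + $112,000 = $189,650.
No adjustment factors apply to this defendant.
$189,650 is within the $750,000 maximum.
$189,650 is at or above the $4,500 minimum.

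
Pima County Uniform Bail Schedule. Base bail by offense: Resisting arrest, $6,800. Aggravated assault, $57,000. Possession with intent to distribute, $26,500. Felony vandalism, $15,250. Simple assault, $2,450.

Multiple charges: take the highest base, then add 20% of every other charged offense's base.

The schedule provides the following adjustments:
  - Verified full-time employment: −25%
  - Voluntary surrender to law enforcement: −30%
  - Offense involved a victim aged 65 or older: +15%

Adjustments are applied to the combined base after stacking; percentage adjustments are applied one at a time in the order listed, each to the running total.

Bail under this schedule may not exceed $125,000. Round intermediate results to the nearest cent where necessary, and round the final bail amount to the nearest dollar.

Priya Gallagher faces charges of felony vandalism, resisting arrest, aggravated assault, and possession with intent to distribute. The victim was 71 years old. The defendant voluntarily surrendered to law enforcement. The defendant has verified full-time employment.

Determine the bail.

Base amounts from the schedule: felony vandalism $15,250; resisting arrest $6,800; aggravated assault $57,000; possession with intent to distribute $26,500.
Stacking rule: highest base plus 20% of each additional charge. Highest is aggravated assault at $57,000. Additional: $15,250 × 20% = $3,050; $6,800 × 20% = $1,360; $26,500 × 20% = $5,300. Combined base = $57,000 + $9,710 = $66,710.
Verified full-time employment (−25%): $66,710 × 0.75 = $50,032.50.
Voluntary surrender to law enforcement (−30%): $50,032.50 × 0.7 = $35,022.75.
Offense involved a victim aged 65 or older (+15%): $35,022.75 × 1.15 = $40,276.16.
$40,276.16 is within the $125,000 maximum.
Rounded to the nearest dollar: $40,276.

$40,276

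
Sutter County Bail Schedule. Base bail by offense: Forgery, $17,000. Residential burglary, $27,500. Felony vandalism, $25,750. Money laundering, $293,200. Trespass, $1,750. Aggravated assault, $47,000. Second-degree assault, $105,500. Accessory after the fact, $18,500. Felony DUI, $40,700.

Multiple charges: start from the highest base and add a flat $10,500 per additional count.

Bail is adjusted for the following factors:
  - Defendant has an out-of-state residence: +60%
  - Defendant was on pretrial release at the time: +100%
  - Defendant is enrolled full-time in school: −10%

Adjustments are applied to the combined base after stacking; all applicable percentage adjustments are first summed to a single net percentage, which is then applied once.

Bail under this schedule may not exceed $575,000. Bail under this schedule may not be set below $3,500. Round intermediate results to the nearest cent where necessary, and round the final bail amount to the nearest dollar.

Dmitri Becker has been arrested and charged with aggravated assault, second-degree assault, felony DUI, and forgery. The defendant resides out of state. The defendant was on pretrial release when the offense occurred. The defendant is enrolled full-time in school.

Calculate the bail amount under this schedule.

Base amounts from the schedule: aggravated assault $47,000; second-degree assault $105,500; felony DUI $40,700; forgery $17,000.
Stacking rule: highest base plus $10,500 per additional charge. Highest is second-degree assault at $105,500; 3 additional charges → +$31,500. Combined base = $137,000.
Net percentage adjustment: +60% +100% −10% = +150%. $137,000 × 2.5 = $342,500.
$342,500 is within the $575,000 maximum.
$342,500 is at or above the $3,500 minimum.

$342,500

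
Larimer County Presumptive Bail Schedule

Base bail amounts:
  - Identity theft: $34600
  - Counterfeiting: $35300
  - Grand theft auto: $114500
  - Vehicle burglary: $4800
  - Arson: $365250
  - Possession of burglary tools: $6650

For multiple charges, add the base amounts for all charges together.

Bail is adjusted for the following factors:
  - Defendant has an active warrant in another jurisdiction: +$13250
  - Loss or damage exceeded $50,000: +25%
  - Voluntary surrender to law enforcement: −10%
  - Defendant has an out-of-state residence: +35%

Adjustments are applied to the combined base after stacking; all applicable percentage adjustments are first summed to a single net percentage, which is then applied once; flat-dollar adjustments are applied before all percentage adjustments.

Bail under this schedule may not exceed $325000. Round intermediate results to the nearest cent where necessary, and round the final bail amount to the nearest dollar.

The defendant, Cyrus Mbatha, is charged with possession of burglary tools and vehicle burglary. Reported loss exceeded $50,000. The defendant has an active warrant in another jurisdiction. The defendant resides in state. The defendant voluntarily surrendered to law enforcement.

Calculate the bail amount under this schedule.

$28405

Base amounts from the schedule: possession of burglary tools $6650; vehicle burglary $4800.
Stacking rule: sum of all bases. $6650 + $4800 = $11450.
Defendant has an active warrant in another jurisdiction (+$13250 flat): $11450 + $13250 = $24700.
Net percentage adjustment: +25% −10% = +15%. $24700 × 1.15 = $28405.
$28405 is within the $325000 maximum.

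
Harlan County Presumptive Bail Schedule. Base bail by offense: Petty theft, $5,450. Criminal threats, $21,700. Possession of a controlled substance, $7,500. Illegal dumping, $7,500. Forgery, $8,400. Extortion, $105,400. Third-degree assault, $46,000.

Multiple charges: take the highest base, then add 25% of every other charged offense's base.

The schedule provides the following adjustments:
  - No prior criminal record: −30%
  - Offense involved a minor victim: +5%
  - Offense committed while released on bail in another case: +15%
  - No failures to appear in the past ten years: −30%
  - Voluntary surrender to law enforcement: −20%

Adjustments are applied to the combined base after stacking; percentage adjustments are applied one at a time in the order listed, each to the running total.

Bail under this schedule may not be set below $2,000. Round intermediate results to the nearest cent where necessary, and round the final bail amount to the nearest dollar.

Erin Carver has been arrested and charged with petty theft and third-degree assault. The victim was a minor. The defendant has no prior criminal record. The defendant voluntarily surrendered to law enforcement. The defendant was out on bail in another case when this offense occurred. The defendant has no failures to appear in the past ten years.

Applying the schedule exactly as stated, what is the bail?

Base amounts from the schedule: petty theft $5,450; third-degree assault $46,000.
Stacking rule: highest base plus 25% of each additional charge. Highest is third-degree assault at $46,000. Additional: $5,450 × 25% = $1,362.50. Combined base = $46,000 + $1,362.50 = $47,362.50.
No prior criminal record (−30%): $47,362.50 × 0.7 = $33,153.75.
Offense involved a minor victim (+5%): $33,153.75 × 1.05 = $34,811.44.
Offense committed while released on bail in another case (+15%): $34,811.44 × 1.15 = $40,033.16.
No failures to appear in the past ten years (−30%): $40,033.16 × 0.7 = $28,023.21.
Voluntary surrender to law enforcement (−20%): $28,023.21 × 0.8 = $22,418.57.
$22,418.57 is at or above the $2,000 minimum.
Rounded to the nearest dollar: $22,419.

$22,419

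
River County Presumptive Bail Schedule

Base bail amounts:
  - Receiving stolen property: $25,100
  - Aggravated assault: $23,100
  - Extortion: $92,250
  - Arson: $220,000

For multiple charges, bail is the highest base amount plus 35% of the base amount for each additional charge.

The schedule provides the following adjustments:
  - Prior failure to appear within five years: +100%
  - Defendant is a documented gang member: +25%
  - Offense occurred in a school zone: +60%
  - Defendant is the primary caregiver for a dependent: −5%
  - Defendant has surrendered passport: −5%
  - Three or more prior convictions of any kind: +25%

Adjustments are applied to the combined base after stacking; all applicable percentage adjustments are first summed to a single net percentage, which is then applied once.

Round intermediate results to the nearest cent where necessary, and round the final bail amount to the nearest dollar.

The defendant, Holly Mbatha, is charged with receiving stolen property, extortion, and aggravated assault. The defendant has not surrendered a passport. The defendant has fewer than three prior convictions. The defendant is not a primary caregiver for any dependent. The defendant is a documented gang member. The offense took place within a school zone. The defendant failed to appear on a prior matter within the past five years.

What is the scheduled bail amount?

$310,992

Base amounts from the schedule: receiving stolen property $25,100; extortion $92,250; aggravated assault $23,100.
Stacking rule: highest base plus 35% of each additional charge. Highest is extortion at $92,250. Additional: $25,100 × 35% = $8,785; $23,100 × 35% = $8,085. Combined base = $92,250 + $16,870 = $109,120.
Net percentage adjustment: +100% +25% +60% = +185%. $109,120 × 2.85 = $310,992.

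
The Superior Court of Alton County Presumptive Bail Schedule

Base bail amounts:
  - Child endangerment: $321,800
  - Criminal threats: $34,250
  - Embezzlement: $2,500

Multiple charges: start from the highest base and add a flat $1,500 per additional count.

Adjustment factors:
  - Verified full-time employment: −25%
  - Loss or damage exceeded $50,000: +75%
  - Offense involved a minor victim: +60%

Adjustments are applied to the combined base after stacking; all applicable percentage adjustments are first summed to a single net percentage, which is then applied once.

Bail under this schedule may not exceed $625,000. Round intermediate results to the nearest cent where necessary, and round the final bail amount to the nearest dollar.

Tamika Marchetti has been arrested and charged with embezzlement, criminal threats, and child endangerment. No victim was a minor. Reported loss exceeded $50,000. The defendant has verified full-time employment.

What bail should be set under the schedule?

$487,200

Base amounts from the schedule: embezzlement $2,500; criminal threats $34,250; child endangerment $321,800.
Stacking rule: highest base plus $1,500 per additional charge. Highest is child endangerment at $321,800; 2 additional charges → +$3,000. Combined base = $324,800.
Net percentage adjustment: −25% +75% = +50%. $324,800 × 1.5 = $487,200.
$487,200 is within the $625,000 maximum.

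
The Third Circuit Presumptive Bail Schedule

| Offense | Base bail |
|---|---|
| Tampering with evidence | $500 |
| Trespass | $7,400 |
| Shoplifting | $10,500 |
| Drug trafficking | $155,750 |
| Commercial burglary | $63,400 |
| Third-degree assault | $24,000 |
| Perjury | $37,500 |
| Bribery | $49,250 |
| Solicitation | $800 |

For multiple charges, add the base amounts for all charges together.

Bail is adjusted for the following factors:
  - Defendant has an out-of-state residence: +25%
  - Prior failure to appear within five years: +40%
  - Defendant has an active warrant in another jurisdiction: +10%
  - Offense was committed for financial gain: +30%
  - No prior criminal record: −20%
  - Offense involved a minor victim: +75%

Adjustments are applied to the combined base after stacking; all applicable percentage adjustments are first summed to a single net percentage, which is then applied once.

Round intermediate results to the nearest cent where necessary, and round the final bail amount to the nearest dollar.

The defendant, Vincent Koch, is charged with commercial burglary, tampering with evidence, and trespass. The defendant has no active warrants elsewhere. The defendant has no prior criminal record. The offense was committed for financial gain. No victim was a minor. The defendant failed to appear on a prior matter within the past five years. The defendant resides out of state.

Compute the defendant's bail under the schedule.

Base amounts from the schedule: commercial burglary $63,400; tampering with evidence $500; trespass $7,400.
Stacking rule: sum of all bases. $63,400 + $500 + $7,400 = $71,300.
Net percentage adjustment: +25% +40% +30% −20% = +75%. $71,300 × 1.75 = $124,775.

$124,775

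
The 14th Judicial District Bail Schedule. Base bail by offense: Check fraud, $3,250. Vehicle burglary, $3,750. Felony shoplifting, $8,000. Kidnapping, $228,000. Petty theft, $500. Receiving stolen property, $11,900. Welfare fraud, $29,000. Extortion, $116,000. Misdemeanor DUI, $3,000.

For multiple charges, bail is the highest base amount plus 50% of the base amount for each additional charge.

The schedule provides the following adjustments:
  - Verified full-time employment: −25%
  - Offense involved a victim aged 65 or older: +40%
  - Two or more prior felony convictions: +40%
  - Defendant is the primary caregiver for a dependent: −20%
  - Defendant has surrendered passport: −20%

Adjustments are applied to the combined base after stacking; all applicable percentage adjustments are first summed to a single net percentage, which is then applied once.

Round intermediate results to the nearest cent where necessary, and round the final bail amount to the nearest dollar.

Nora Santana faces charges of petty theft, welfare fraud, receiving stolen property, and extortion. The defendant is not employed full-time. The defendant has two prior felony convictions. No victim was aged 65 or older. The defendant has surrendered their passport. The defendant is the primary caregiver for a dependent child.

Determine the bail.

$136,700

Base amounts from the schedule: petty theft $500; welfare fraud $29,000; receiving stolen property $11,900; extortion $116,000.
Stacking rule: highest base plus 50% of each additional charge. Highest is extortion at $116,000. Additional: $500 × 50% = $250; $29,000 × 50% = $14,500; $11,900 × 50% = $5,950. Combined base = $116,000 + $20,700 = $136,700.
Net percentage adjustment: +40% −20% −20% = +0%. $136,700 × 1 = $136,700.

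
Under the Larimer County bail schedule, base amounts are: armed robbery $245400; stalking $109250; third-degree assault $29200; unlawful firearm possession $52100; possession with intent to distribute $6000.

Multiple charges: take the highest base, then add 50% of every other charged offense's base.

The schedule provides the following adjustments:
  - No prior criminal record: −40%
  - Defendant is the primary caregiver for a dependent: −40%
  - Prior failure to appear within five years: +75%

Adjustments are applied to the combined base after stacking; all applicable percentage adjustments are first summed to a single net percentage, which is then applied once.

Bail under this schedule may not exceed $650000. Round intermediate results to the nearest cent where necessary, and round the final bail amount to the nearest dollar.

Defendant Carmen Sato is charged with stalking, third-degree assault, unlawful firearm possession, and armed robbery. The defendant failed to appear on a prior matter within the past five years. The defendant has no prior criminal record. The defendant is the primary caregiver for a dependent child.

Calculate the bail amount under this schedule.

$323641

Base amounts from the schedule: stalking $109250; third-degree assault $29200; unlawful firearm possession $52100; armed robbery $245400.
Stacking rule: highest base plus 50% of each additional charge. Highest is armed robbery at $245400. Additional: $109250 × 50% = $54625; $29200 × 50% = $14600; $52100 × 50% = $26050. Combined base = $245400 + $95275 = $340675.
Net percentage adjustment: −40% −40% +75% = −5%. $340675 × 0.95 = $323641.25.
$323641.25 is within the $650000 maximum.
Rounded to the nearest dollar: $323641.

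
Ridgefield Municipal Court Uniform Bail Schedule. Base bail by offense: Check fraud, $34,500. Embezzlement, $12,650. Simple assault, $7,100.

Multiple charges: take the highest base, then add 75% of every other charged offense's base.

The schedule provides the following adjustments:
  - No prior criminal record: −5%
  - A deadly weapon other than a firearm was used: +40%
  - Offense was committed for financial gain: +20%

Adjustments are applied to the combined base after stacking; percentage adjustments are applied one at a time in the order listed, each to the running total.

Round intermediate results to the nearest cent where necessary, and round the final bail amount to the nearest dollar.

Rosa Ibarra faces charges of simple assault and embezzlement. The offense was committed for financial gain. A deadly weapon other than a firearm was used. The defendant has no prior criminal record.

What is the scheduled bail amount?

Base amounts from the schedule: simple assault $7,100; embezzlement $12,650.
Stacking rule: highest base plus 75% of each additional charge. Highest is embezzlement at $12,650. Additional: $7,100 × 75% = $5,325. Combined base = $12,650 + $5,325 = $17,975.
No prior criminal record (−5%): $17,975 × 0.95 = $17,076.25.
A deadly weapon other than a firearm was used (+40%): $17,076.25 × 1.4 = $23,906.75.
Offense was committed for financial gain (+20%): $23,906.75 × 1.2 = $28,688.10.
Rounded to the nearest dollar: $28,688.

$28,688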